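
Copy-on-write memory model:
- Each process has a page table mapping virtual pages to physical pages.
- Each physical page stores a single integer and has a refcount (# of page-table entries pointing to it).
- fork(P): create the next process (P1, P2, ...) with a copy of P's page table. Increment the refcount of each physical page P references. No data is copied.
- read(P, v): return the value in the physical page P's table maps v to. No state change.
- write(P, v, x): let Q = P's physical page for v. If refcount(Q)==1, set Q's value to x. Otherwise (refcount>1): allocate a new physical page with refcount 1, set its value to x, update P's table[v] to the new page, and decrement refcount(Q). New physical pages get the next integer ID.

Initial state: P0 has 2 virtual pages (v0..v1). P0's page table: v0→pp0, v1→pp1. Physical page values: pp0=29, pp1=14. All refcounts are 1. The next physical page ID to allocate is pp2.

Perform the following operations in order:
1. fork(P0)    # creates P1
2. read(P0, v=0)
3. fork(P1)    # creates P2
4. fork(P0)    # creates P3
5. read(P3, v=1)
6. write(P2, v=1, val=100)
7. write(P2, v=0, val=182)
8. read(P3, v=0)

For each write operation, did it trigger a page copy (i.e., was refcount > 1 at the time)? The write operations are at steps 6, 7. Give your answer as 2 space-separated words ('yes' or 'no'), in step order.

Op 1: fork(P0) -> P1. 2 ppages; refcounts: pp0:2 pp1:2
Op 2: read(P0, v0) -> 29. No state change.
Op 3: fork(P1) -> P2. 2 ppages; refcounts: pp0:3 pp1:3
Op 4: fork(P0) -> P3. 2 ppages; refcounts: pp0:4 pp1:4
Op 5: read(P3, v1) -> 14. No state change.
Op 6: write(P2, v1, 100). refcount(pp1)=4>1 -> COPY to pp2. 3 ppages; refcounts: pp0:4 pp1:3 pp2:1
Op 7: write(P2, v0, 182). refcount(pp0)=4>1 -> COPY to pp3. 4 ppages; refcounts: pp0:3 pp1:3 pp2:1 pp3:1
Op 8: read(P3, v0) -> 29. No state change.

yes yes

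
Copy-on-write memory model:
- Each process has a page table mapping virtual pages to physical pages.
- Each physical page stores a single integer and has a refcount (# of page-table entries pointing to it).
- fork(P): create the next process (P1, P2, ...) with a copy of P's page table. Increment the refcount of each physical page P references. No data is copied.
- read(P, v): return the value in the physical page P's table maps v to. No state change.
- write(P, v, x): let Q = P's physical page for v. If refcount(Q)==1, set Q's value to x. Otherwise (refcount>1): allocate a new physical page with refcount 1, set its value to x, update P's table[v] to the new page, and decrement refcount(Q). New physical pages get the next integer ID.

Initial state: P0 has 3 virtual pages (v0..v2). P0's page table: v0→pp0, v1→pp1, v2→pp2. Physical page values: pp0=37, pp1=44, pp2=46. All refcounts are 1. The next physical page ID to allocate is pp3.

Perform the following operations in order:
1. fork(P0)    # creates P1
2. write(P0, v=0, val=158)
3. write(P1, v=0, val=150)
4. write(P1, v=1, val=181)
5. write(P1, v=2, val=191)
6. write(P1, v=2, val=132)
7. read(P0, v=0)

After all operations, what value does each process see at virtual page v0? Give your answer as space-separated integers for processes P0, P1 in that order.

Op 1: fork(P0) -> P1. 3 ppages; refcounts: pp0:2 pp1:2 pp2:2
Op 2: write(P0, v0, 158). refcount(pp0)=2>1 -> COPY to pp3. 4 ppages; refcounts: pp0:1 pp1:2 pp2:2 pp3:1
Op 3: write(P1, v0, 150). refcount(pp0)=1 -> write in place. 4 ppages; refcounts: pp0:1 pp1:2 pp2:2 pp3:1
Op 4: write(P1, v1, 181). refcount(pp1)=2>1 -> COPY to pp4. 5 ppages; refcounts: pp0:1 pp1:1 pp2:2 pp3:1 pp4:1
Op 5: write(P1, v2, 191). refcount(pp2)=2>1 -> COPY to pp5. 6 ppages; refcounts: pp0:1 pp1:1 pp2:1 pp3:1 pp4:1 pp5:1
Op 6: write(P1, v2, 132). refcount(pp5)=1 -> write in place. 6 ppages; refcounts: pp0:1 pp1:1 pp2:1 pp3:1 pp4:1 pp5:1
Op 7: read(P0, v0) -> 158. No state change.
P0: v0 -> pp3 = 158
P1: v0 -> pp0 = 150

Answer: 158 150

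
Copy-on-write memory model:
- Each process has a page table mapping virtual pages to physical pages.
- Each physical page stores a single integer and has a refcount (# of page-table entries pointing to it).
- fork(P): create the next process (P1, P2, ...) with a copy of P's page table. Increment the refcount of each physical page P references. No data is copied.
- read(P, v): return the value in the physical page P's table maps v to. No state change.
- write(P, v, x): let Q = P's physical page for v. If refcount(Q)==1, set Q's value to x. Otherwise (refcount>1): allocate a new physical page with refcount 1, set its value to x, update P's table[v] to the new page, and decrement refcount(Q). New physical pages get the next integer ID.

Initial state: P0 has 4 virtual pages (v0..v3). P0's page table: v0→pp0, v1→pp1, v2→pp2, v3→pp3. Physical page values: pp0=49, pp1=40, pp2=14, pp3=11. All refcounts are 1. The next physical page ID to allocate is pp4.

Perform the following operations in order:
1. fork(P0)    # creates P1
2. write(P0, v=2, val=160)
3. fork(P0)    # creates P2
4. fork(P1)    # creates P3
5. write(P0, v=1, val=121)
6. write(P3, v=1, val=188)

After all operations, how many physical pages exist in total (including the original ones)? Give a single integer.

Op 1: fork(P0) -> P1. 4 ppages; refcounts: pp0:2 pp1:2 pp2:2 pp3:2
Op 2: write(P0, v2, 160). refcount(pp2)=2>1 -> COPY to pp4. 5 ppages; refcounts: pp0:2 pp1:2 pp2:1 pp3:2 pp4:1
Op 3: fork(P0) -> P2. 5 ppages; refcounts: pp0:3 pp1:3 pp2:1 pp3:3 pp4:2
Op 4: fork(P1) -> P3. 5 ppages; refcounts: pp0:4 pp1:4 pp2:2 pp3:4 pp4:2
Op 5: write(P0, v1, 121). refcount(pp1)=4>1 -> COPY to pp5. 6 ppages; refcounts: pp0:4 pp1:3 pp2:2 pp3:4 pp4:2 pp5:1
Op 6: write(P3, v1, 188). refcount(pp1)=3>1 -> COPY to pp6. 7 ppages; refcounts: pp0:4 pp1:2 pp2:2 pp3:4 pp4:2 pp5:1 pp6:1

Answer: 7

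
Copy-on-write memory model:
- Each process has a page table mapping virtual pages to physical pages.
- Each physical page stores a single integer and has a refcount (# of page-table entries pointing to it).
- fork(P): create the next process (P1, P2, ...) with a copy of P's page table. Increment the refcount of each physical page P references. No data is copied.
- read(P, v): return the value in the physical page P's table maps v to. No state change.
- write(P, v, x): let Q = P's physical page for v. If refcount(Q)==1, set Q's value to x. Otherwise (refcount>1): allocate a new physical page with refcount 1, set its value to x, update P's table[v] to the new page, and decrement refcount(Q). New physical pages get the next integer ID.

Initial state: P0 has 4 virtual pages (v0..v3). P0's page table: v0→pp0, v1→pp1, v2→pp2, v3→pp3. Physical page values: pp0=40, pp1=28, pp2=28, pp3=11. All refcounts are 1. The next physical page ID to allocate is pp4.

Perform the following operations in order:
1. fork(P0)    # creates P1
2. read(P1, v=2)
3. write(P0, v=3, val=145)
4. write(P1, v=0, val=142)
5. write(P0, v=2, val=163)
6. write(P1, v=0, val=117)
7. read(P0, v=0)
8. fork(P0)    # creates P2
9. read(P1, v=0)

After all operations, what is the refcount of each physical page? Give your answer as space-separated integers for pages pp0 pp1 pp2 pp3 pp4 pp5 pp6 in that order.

Op 1: fork(P0) -> P1. 4 ppages; refcounts: pp0:2 pp1:2 pp2:2 pp3:2
Op 2: read(P1, v2) -> 28. No state change.
Op 3: write(P0, v3, 145). refcount(pp3)=2>1 -> COPY to pp4. 5 ppages; refcounts: pp0:2 pp1:2 pp2:2 pp3:1 pp4:1
Op 4: write(P1, v0, 142). refcount(pp0)=2>1 -> COPY to pp5. 6 ppages; refcounts: pp0:1 pp1:2 pp2:2 pp3:1 pp4:1 pp5:1
Op 5: write(P0, v2, 163). refcount(pp2)=2>1 -> COPY to pp6. 7 ppages; refcounts: pp0:1 pp1:2 pp2:1 pp3:1 pp4:1 pp5:1 pp6:1
Op 6: write(P1, v0, 117). refcount(pp5)=1 -> write in place. 7 ppages; refcounts: pp0:1 pp1:2 pp2:1 pp3:1 pp4:1 pp5:1 pp6:1
Op 7: read(P0, v0) -> 40. No state change.
Op 8: fork(P0) -> P2. 7 ppages; refcounts: pp0:2 pp1:3 pp2:1 pp3:1 pp4:2 pp5:1 pp6:2
Op 9: read(P1, v0) -> 117. No state change.

Answer: 2 3 1 1 2 1 2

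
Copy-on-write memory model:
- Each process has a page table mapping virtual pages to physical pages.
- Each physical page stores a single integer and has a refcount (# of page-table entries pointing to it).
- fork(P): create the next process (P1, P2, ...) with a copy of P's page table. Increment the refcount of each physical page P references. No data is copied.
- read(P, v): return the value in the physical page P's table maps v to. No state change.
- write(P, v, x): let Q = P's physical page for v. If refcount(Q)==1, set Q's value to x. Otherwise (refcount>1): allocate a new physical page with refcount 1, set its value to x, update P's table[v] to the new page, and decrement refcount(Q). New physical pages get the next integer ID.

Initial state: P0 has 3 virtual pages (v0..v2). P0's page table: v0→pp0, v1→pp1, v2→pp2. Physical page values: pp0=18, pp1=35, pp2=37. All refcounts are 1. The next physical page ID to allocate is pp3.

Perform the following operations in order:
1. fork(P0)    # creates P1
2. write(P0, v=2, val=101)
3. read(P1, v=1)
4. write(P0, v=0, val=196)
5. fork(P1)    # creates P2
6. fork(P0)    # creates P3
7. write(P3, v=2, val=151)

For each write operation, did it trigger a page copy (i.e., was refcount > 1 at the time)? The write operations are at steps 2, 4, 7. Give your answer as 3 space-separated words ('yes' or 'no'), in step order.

Op 1: fork(P0) -> P1. 3 ppages; refcounts: pp0:2 pp1:2 pp2:2
Op 2: write(P0, v2, 101). refcount(pp2)=2>1 -> COPY to pp3. 4 ppages; refcounts: pp0:2 pp1:2 pp2:1 pp3:1
Op 3: read(P1, v1) -> 35. No state change.
Op 4: write(P0, v0, 196). refcount(pp0)=2>1 -> COPY to pp4. 5 ppages; refcounts: pp0:1 pp1:2 pp2:1 pp3:1 pp4:1
Op 5: fork(P1) -> P2. 5 ppages; refcounts: pp0:2 pp1:3 pp2:2 pp3:1 pp4:1
Op 6: fork(P0) -> P3. 5 ppages; refcounts: pp0:2 pp1:4 pp2:2 pp3:2 pp4:2
Op 7: write(P3, v2, 151). refcount(pp3)=2>1 -> COPY to pp5. 6 ppages; refcounts: pp0:2 pp1:4 pp2:2 pp3:1 pp4:2 pp5:1

yes yes yes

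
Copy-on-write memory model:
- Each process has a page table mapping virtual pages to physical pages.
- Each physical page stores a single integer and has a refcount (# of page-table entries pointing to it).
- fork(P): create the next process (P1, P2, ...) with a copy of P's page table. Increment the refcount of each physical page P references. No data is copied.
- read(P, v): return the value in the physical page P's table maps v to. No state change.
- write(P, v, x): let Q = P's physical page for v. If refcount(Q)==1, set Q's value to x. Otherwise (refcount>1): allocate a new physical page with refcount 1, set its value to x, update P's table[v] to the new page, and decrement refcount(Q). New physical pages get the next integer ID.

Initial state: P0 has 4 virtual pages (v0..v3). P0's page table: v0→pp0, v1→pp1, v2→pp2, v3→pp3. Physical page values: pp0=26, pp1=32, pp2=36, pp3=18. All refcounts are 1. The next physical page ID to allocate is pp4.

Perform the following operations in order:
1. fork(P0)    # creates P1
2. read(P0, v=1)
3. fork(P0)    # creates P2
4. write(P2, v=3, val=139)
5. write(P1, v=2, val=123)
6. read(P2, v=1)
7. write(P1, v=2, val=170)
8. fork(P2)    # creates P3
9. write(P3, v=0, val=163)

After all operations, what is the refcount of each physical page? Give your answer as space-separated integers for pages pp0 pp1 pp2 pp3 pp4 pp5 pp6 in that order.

Answer: 3 4 3 2 2 1 1

Derivation:
Op 1: fork(P0) -> P1. 4 ppages; refcounts: pp0:2 pp1:2 pp2:2 pp3:2
Op 2: read(P0, v1) -> 32. No state change.
Op 3: fork(P0) -> P2. 4 ppages; refcounts: pp0:3 pp1:3 pp2:3 pp3:3
Op 4: write(P2, v3, 139). refcount(pp3)=3>1 -> COPY to pp4. 5 ppages; refcounts: pp0:3 pp1:3 pp2:3 pp3:2 pp4:1
Op 5: write(P1, v2, 123). refcount(pp2)=3>1 -> COPY to pp5. 6 ppages; refcounts: pp0:3 pp1:3 pp2:2 pp3:2 pp4:1 pp5:1
Op 6: read(P2, v1) -> 32. No state change.
Op 7: write(P1, v2, 170). refcount(pp5)=1 -> write in place. 6 ppages; refcounts: pp0:3 pp1:3 pp2:2 pp3:2 pp4:1 pp5:1
Op 8: fork(P2) -> P3. 6 ppages; refcounts: pp0:4 pp1:4 pp2:3 pp3:2 pp4:2 pp5:1
Op 9: write(P3, v0, 163). refcount(pp0)=4>1 -> COPY to pp6. 7 ppages; refcounts: pp0:3 pp1:4 pp2:3 pp3:2 pp4:2 pp5:1 pp6:1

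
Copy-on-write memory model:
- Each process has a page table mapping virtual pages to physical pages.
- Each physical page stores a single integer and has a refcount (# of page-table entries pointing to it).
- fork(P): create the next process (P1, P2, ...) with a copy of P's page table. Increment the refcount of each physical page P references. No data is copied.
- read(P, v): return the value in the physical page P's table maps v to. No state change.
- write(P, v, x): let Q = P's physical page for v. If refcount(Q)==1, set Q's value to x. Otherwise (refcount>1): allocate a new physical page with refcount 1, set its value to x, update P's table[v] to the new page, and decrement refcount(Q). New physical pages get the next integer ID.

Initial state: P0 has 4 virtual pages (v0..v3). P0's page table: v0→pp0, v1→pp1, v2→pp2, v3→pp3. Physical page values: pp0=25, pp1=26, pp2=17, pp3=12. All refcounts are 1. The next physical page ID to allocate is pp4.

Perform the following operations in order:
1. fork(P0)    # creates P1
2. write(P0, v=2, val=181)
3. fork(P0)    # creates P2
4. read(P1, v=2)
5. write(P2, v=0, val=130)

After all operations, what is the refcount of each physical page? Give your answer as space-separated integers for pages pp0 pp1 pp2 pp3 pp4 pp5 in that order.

Op 1: fork(P0) -> P1. 4 ppages; refcounts: pp0:2 pp1:2 pp2:2 pp3:2
Op 2: write(P0, v2, 181). refcount(pp2)=2>1 -> COPY to pp4. 5 ppages; refcounts: pp0:2 pp1:2 pp2:1 pp3:2 pp4:1
Op 3: fork(P0) -> P2. 5 ppages; refcounts: pp0:3 pp1:3 pp2:1 pp3:3 pp4:2
Op 4: read(P1, v2) -> 17. No state change.
Op 5: write(P2, v0, 130). refcount(pp0)=3>1 -> COPY to pp5. 6 ppages; refcounts: pp0:2 pp1:3 pp2:1 pp3:3 pp4:2 pp5:1

Answer: 2 3 1 3 2 1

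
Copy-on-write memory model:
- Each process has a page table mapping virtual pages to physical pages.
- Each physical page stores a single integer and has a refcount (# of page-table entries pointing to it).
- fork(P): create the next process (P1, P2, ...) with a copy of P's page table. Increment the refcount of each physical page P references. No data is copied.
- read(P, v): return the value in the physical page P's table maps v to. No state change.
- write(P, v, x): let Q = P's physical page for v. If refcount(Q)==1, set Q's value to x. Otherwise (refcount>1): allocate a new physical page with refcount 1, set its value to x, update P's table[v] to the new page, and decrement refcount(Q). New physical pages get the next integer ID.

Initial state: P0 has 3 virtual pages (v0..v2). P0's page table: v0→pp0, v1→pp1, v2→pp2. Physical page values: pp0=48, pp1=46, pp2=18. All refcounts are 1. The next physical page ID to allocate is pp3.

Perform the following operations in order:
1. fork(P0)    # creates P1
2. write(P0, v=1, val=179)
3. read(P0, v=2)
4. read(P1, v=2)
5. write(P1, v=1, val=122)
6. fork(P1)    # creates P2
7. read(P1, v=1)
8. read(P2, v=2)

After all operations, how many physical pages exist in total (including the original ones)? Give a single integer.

Op 1: fork(P0) -> P1. 3 ppages; refcounts: pp0:2 pp1:2 pp2:2
Op 2: write(P0, v1, 179). refcount(pp1)=2>1 -> COPY to pp3. 4 ppages; refcounts: pp0:2 pp1:1 pp2:2 pp3:1
Op 3: read(P0, v2) -> 18. No state change.
Op 4: read(P1, v2) -> 18. No state change.
Op 5: write(P1, v1, 122). refcount(pp1)=1 -> write in place. 4 ppages; refcounts: pp0:2 pp1:1 pp2:2 pp3:1
Op 6: fork(P1) -> P2. 4 ppages; refcounts: pp0:3 pp1:2 pp2:3 pp3:1
Op 7: read(P1, v1) -> 122. No state change.
Op 8: read(P2, v2) -> 18. No state change.

Answer: 4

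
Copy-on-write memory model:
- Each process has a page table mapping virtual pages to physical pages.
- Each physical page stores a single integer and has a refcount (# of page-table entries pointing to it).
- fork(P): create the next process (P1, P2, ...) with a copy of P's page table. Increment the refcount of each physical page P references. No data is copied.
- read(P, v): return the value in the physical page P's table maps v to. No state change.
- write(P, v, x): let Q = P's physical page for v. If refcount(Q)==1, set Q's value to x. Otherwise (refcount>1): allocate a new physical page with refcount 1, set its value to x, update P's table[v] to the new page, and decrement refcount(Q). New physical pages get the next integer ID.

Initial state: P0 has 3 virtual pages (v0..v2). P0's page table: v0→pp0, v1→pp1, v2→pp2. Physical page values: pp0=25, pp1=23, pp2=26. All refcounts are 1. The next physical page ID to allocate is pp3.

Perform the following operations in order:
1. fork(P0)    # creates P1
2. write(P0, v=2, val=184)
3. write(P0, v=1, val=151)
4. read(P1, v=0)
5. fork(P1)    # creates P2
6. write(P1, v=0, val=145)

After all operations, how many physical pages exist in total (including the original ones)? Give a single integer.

Op 1: fork(P0) -> P1. 3 ppages; refcounts: pp0:2 pp1:2 pp2:2
Op 2: write(P0, v2, 184). refcount(pp2)=2>1 -> COPY to pp3. 4 ppages; refcounts: pp0:2 pp1:2 pp2:1 pp3:1
Op 3: write(P0, v1, 151). refcount(pp1)=2>1 -> COPY to pp4. 5 ppages; refcounts: pp0:2 pp1:1 pp2:1 pp3:1 pp4:1
Op 4: read(P1, v0) -> 25. No state change.
Op 5: fork(P1) -> P2. 5 ppages; refcounts: pp0:3 pp1:2 pp2:2 pp3:1 pp4:1
Op 6: write(P1, v0, 145). refcount(pp0)=3>1 -> COPY to pp5. 6 ppages; refcounts: pp0:2 pp1:2 pp2:2 pp3:1 pp4:1 pp5:1

Answer: 6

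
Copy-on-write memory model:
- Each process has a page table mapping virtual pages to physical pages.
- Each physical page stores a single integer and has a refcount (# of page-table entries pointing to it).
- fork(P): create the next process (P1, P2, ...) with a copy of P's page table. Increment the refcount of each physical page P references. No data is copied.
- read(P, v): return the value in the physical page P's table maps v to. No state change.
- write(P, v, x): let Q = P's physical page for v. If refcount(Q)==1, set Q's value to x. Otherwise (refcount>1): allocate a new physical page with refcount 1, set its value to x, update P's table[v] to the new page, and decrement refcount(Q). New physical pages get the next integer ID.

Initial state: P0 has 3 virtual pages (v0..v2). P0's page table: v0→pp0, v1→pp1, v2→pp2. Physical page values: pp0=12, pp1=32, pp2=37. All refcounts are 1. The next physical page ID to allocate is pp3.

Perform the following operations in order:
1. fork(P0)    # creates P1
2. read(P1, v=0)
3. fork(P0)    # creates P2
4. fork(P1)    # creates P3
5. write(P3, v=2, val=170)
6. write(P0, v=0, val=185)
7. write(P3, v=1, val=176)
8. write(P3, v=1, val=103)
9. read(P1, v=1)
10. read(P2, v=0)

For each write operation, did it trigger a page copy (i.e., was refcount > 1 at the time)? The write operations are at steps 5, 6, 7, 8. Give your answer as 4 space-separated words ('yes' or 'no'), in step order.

Op 1: fork(P0) -> P1. 3 ppages; refcounts: pp0:2 pp1:2 pp2:2
Op 2: read(P1, v0) -> 12. No state change.
Op 3: fork(P0) -> P2. 3 ppages; refcounts: pp0:3 pp1:3 pp2:3
Op 4: fork(P1) -> P3. 3 ppages; refcounts: pp0:4 pp1:4 pp2:4
Op 5: write(P3, v2, 170). refcount(pp2)=4>1 -> COPY to pp3. 4 ppages; refcounts: pp0:4 pp1:4 pp2:3 pp3:1
Op 6: write(P0, v0, 185). refcount(pp0)=4>1 -> COPY to pp4. 5 ppages; refcounts: pp0:3 pp1:4 pp2:3 pp3:1 pp4:1
Op 7: write(P3, v1, 176). refcount(pp1)=4>1 -> COPY to pp5. 6 ppages; refcounts: pp0:3 pp1:3 pp2:3 pp3:1 pp4:1 pp5:1
Op 8: write(P3, v1, 103). refcount(pp5)=1 -> write in place. 6 ppages; refcounts: pp0:3 pp1:3 pp2:3 pp3:1 pp4:1 pp5:1
Op 9: read(P1, v1) -> 32. No state change.
Op 10: read(P2, v0) -> 12. No state change.

yes yes yes no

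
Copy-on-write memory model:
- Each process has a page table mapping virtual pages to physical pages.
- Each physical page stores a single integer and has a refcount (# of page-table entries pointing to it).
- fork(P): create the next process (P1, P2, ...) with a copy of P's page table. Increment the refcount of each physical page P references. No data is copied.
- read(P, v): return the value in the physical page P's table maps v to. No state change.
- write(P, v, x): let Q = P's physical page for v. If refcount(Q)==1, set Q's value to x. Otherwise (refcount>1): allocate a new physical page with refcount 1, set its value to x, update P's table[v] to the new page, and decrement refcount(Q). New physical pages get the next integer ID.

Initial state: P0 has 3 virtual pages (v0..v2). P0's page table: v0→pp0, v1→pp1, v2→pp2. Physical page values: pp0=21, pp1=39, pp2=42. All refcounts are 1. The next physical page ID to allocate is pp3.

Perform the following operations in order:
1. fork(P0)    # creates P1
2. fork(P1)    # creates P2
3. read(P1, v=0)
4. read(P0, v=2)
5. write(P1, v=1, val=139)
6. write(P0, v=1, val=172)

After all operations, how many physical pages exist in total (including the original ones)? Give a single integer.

Op 1: fork(P0) -> P1. 3 ppages; refcounts: pp0:2 pp1:2 pp2:2
Op 2: fork(P1) -> P2. 3 ppages; refcounts: pp0:3 pp1:3 pp2:3
Op 3: read(P1, v0) -> 21. No state change.
Op 4: read(P0, v2) -> 42. No state change.
Op 5: write(P1, v1, 139). refcount(pp1)=3>1 -> COPY to pp3. 4 ppages; refcounts: pp0:3 pp1:2 pp2:3 pp3:1
Op 6: write(P0, v1, 172). refcount(pp1)=2>1 -> COPY to pp4. 5 ppages; refcounts: pp0:3 pp1:1 pp2:3 pp3:1 pp4:1

Answer: 5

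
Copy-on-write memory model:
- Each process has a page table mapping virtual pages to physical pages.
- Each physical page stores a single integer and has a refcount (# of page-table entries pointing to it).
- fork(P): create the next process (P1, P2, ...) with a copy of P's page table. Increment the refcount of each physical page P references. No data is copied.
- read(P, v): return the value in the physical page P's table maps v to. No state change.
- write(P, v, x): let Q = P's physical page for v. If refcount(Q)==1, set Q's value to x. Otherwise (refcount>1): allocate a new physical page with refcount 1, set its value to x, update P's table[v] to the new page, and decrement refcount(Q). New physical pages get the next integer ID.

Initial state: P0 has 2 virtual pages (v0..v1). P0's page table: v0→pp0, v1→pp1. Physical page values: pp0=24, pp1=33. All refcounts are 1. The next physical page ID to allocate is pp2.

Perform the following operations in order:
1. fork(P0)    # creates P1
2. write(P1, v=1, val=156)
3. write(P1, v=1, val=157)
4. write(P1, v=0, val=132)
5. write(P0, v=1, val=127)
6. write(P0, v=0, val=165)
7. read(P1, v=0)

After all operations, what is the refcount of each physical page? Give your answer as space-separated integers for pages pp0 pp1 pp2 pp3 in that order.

Answer: 1 1 1 1

Derivation:
Op 1: fork(P0) -> P1. 2 ppages; refcounts: pp0:2 pp1:2
Op 2: write(P1, v1, 156). refcount(pp1)=2>1 -> COPY to pp2. 3 ppages; refcounts: pp0:2 pp1:1 pp2:1
Op 3: write(P1, v1, 157). refcount(pp2)=1 -> write in place. 3 ppages; refcounts: pp0:2 pp1:1 pp2:1
Op 4: write(P1, v0, 132). refcount(pp0)=2>1 -> COPY to pp3. 4 ppages; refcounts: pp0:1 pp1:1 pp2:1 pp3:1
Op 5: write(P0, v1, 127). refcount(pp1)=1 -> write in place. 4 ppages; refcounts: pp0:1 pp1:1 pp2:1 pp3:1
Op 6: write(P0, v0, 165). refcount(pp0)=1 -> write in place. 4 ppages; refcounts: pp0:1 pp1:1 pp2:1 pp3:1
Op 7: read(P1, v0) -> 132. No state change.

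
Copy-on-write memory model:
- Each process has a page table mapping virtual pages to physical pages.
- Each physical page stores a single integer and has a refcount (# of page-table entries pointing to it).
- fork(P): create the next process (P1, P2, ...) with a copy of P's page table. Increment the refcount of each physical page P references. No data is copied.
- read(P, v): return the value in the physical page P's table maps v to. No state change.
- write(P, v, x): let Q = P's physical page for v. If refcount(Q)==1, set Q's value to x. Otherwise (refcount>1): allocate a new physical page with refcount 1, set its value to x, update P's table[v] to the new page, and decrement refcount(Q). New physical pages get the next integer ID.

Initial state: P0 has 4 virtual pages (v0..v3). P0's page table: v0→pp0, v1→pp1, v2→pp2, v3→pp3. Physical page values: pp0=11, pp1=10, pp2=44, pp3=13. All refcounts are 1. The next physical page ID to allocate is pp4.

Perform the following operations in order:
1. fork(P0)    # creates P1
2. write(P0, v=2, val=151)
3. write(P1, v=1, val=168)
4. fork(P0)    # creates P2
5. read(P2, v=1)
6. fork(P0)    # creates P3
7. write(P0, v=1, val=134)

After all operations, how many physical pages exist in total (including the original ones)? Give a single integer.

Answer: 7

Derivation:
Op 1: fork(P0) -> P1. 4 ppages; refcounts: pp0:2 pp1:2 pp2:2 pp3:2
Op 2: write(P0, v2, 151). refcount(pp2)=2>1 -> COPY to pp4. 5 ppages; refcounts: pp0:2 pp1:2 pp2:1 pp3:2 pp4:1
Op 3: write(P1, v1, 168). refcount(pp1)=2>1 -> COPY to pp5. 6 ppages; refcounts: pp0:2 pp1:1 pp2:1 pp3:2 pp4:1 pp5:1
Op 4: fork(P0) -> P2. 6 ppages; refcounts: pp0:3 pp1:2 pp2:1 pp3:3 pp4:2 pp5:1
Op 5: read(P2, v1) -> 10. No state change.
Op 6: fork(P0) -> P3. 6 ppages; refcounts: pp0:4 pp1:3 pp2:1 pp3:4 pp4:3 pp5:1
Op 7: write(P0, v1, 134). refcount(pp1)=3>1 -> COPY to pp6. 7 ppages; refcounts: pp0:4 pp1:2 pp2:1 pp3:4 pp4:3 pp5:1 pp6:1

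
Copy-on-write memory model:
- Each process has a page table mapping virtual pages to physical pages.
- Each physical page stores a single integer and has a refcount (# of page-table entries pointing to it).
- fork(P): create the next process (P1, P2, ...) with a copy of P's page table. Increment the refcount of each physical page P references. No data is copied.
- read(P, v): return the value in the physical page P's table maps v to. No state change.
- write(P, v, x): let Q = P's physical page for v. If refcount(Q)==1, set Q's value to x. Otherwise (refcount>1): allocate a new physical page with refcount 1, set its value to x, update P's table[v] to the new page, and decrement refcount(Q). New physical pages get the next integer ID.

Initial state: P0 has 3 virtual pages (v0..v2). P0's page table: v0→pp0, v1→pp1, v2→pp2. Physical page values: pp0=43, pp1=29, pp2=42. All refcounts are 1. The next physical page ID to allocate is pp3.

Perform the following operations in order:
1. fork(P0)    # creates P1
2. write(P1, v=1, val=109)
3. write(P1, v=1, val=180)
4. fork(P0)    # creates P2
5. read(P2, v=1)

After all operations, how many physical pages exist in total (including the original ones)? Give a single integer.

Answer: 4

Derivation:
Op 1: fork(P0) -> P1. 3 ppages; refcounts: pp0:2 pp1:2 pp2:2
Op 2: write(P1, v1, 109). refcount(pp1)=2>1 -> COPY to pp3. 4 ppages; refcounts: pp0:2 pp1:1 pp2:2 pp3:1
Op 3: write(P1, v1, 180). refcount(pp3)=1 -> write in place. 4 ppages; refcounts: pp0:2 pp1:1 pp2:2 pp3:1
Op 4: fork(P0) -> P2. 4 ppages; refcounts: pp0:3 pp1:2 pp2:3 pp3:1
Op 5: read(P2, v1) -> 29. No state change.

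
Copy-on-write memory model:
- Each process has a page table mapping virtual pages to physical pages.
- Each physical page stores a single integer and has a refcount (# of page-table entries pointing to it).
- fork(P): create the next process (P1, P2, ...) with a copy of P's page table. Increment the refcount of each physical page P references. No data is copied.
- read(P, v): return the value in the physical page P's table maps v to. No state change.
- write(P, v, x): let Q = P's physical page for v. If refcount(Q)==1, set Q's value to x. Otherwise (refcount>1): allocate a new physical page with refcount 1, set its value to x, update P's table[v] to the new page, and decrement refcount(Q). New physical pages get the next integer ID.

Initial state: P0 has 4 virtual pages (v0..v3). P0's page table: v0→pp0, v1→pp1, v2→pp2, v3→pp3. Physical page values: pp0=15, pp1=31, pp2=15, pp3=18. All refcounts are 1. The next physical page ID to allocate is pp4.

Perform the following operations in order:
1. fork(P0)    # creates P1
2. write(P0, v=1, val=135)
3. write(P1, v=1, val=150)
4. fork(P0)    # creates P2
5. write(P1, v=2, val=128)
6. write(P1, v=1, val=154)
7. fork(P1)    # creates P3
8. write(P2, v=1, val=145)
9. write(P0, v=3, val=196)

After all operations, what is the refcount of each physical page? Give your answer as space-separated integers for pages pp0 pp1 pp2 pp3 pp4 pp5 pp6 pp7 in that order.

Op 1: fork(P0) -> P1. 4 ppages; refcounts: pp0:2 pp1:2 pp2:2 pp3:2
Op 2: write(P0, v1, 135). refcount(pp1)=2>1 -> COPY to pp4. 5 ppages; refcounts: pp0:2 pp1:1 pp2:2 pp3:2 pp4:1
Op 3: write(P1, v1, 150). refcount(pp1)=1 -> write in place. 5 ppages; refcounts: pp0:2 pp1:1 pp2:2 pp3:2 pp4:1
Op 4: fork(P0) -> P2. 5 ppages; refcounts: pp0:3 pp1:1 pp2:3 pp3:3 pp4:2
Op 5: write(P1, v2, 128). refcount(pp2)=3>1 -> COPY to pp5. 6 ppages; refcounts: pp0:3 pp1:1 pp2:2 pp3:3 pp4:2 pp5:1
Op 6: write(P1, v1, 154). refcount(pp1)=1 -> write in place. 6 ppages; refcounts: pp0:3 pp1:1 pp2:2 pp3:3 pp4:2 pp5:1
Op 7: fork(P1) -> P3. 6 ppages; refcounts: pp0:4 pp1:2 pp2:2 pp3:4 pp4:2 pp5:2
Op 8: write(P2, v1, 145). refcount(pp4)=2>1 -> COPY to pp6. 7 ppages; refcounts: pp0:4 pp1:2 pp2:2 pp3:4 pp4:1 pp5:2 pp6:1
Op 9: write(P0, v3, 196). refcount(pp3)=4>1 -> COPY to pp7. 8 ppages; refcounts: pp0:4 pp1:2 pp2:2 pp3:3 pp4:1 pp5:2 pp6:1 pp7:1

Answer: 4 2 2 3 1 2 1 1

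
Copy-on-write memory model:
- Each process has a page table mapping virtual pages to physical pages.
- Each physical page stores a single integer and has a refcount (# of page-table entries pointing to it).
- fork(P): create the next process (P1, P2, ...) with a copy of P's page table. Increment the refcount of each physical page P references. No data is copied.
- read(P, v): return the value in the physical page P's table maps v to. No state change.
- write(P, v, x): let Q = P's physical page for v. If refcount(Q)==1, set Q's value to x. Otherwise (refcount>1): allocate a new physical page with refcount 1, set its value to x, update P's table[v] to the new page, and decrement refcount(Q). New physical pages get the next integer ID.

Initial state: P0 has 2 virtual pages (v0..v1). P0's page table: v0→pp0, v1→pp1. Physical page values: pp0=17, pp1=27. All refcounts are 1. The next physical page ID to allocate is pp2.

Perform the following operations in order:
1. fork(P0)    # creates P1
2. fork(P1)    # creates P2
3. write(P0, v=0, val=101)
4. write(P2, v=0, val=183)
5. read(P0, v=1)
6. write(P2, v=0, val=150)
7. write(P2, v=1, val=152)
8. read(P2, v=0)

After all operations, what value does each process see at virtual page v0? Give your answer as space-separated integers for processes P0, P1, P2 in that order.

Answer: 101 17 150

Derivation:
Op 1: fork(P0) -> P1. 2 ppages; refcounts: pp0:2 pp1:2
Op 2: fork(P1) -> P2. 2 ppages; refcounts: pp0:3 pp1:3
Op 3: write(P0, v0, 101). refcount(pp0)=3>1 -> COPY to pp2. 3 ppages; refcounts: pp0:2 pp1:3 pp2:1
Op 4: write(P2, v0, 183). refcount(pp0)=2>1 -> COPY to pp3. 4 ppages; refcounts: pp0:1 pp1:3 pp2:1 pp3:1
Op 5: read(P0, v1) -> 27. No state change.
Op 6: write(P2, v0, 150). refcount(pp3)=1 -> write in place. 4 ppages; refcounts: pp0:1 pp1:3 pp2:1 pp3:1
Op 7: write(P2, v1, 152). refcount(pp1)=3>1 -> COPY to pp4. 5 ppages; refcounts: pp0:1 pp1:2 pp2:1 pp3:1 pp4:1
Op 8: read(P2, v0) -> 150. No state change.
P0: v0 -> pp2 = 101
P1: v0 -> pp0 = 17
P2: v0 -> pp3 = 150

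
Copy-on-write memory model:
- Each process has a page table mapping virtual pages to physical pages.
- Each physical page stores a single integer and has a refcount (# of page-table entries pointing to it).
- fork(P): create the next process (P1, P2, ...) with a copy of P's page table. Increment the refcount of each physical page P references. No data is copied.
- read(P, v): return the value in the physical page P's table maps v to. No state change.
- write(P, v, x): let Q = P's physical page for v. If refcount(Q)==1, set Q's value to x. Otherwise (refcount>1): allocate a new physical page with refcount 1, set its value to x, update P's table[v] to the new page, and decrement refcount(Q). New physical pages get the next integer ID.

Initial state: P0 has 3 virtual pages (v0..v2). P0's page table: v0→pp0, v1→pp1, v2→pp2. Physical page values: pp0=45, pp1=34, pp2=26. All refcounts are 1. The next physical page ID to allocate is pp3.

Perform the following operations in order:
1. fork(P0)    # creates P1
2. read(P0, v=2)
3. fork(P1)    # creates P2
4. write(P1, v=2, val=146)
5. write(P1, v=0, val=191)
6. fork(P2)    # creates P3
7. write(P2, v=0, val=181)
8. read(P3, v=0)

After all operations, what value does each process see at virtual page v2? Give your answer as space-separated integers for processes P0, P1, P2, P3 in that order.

Answer: 26 146 26 26

Derivation:
Op 1: fork(P0) -> P1. 3 ppages; refcounts: pp0:2 pp1:2 pp2:2
Op 2: read(P0, v2) -> 26. No state change.
Op 3: fork(P1) -> P2. 3 ppages; refcounts: pp0:3 pp1:3 pp2:3
Op 4: write(P1, v2, 146). refcount(pp2)=3>1 -> COPY to pp3. 4 ppages; refcounts: pp0:3 pp1:3 pp2:2 pp3:1
Op 5: write(P1, v0, 191). refcount(pp0)=3>1 -> COPY to pp4. 5 ppages; refcounts: pp0:2 pp1:3 pp2:2 pp3:1 pp4:1
Op 6: fork(P2) -> P3. 5 ppages; refcounts: pp0:3 pp1:4 pp2:3 pp3:1 pp4:1
Op 7: write(P2, v0, 181). refcount(pp0)=3>1 -> COPY to pp5. 6 ppages; refcounts: pp0:2 pp1:4 pp2:3 pp3:1 pp4:1 pp5:1
Op 8: read(P3, v0) -> 45. No state change.
P0: v2 -> pp2 = 26
P1: v2 -> pp3 = 146
P2: v2 -> pp2 = 26
P3: v2 -> pp2 = 26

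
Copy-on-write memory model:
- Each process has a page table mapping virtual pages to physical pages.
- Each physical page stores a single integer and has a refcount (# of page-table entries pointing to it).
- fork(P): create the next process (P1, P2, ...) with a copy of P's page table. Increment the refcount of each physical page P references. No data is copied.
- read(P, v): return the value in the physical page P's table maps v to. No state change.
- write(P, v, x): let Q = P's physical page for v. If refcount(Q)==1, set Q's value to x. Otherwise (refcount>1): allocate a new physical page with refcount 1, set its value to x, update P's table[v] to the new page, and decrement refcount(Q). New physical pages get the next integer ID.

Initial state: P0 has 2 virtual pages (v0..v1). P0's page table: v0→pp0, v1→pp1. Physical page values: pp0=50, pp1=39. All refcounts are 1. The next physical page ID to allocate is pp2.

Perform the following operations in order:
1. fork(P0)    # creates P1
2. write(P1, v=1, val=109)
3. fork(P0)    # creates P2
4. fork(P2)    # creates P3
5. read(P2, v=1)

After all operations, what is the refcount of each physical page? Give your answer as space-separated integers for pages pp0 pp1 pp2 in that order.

Op 1: fork(P0) -> P1. 2 ppages; refcounts: pp0:2 pp1:2
Op 2: write(P1, v1, 109). refcount(pp1)=2>1 -> COPY to pp2. 3 ppages; refcounts: pp0:2 pp1:1 pp2:1
Op 3: fork(P0) -> P2. 3 ppages; refcounts: pp0:3 pp1:2 pp2:1
Op 4: fork(P2) -> P3. 3 ppages; refcounts: pp0:4 pp1:3 pp2:1
Op 5: read(P2, v1) -> 39. No state change.

Answer: 4 3 1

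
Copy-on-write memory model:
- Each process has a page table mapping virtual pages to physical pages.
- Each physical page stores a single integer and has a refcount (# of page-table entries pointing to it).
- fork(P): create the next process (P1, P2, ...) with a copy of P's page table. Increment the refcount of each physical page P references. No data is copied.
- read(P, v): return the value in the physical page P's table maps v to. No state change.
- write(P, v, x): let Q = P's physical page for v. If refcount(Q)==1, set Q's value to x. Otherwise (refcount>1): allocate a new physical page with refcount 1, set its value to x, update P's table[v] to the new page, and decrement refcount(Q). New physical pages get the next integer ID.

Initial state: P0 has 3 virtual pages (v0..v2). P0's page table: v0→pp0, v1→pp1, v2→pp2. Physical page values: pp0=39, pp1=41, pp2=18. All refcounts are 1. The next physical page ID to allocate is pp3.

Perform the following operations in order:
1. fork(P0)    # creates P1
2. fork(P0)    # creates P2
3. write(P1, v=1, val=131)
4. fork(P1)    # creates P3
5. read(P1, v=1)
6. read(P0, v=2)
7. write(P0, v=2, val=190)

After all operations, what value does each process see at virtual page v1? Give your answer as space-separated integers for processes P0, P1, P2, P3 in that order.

Answer: 41 131 41 131

Derivation:
Op 1: fork(P0) -> P1. 3 ppages; refcounts: pp0:2 pp1:2 pp2:2
Op 2: fork(P0) -> P2. 3 ppages; refcounts: pp0:3 pp1:3 pp2:3
Op 3: write(P1, v1, 131). refcount(pp1)=3>1 -> COPY to pp3. 4 ppages; refcounts: pp0:3 pp1:2 pp2:3 pp3:1
Op 4: fork(P1) -> P3. 4 ppages; refcounts: pp0:4 pp1:2 pp2:4 pp3:2
Op 5: read(P1, v1) -> 131. No state change.
Op 6: read(P0, v2) -> 18. No state change.
Op 7: write(P0, v2, 190). refcount(pp2)=4>1 -> COPY to pp4. 5 ppages; refcounts: pp0:4 pp1:2 pp2:3 pp3:2 pp4:1
P0: v1 -> pp1 = 41
P1: v1 -> pp3 = 131
P2: v1 -> pp1 = 41
P3: v1 -> pp3 = 131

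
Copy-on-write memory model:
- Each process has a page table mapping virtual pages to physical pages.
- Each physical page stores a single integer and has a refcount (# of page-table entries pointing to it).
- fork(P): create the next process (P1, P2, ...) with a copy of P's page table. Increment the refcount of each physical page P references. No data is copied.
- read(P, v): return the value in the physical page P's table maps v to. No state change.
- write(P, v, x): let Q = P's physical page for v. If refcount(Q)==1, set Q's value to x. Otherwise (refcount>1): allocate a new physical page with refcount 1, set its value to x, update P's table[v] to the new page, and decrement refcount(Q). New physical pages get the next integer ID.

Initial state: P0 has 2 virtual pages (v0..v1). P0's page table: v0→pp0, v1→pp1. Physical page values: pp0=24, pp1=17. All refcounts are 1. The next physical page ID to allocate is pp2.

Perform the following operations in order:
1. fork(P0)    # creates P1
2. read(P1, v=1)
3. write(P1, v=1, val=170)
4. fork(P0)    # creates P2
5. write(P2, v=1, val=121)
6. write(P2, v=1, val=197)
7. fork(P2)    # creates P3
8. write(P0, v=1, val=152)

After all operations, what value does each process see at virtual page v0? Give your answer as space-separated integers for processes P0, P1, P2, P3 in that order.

Op 1: fork(P0) -> P1. 2 ppages; refcounts: pp0:2 pp1:2
Op 2: read(P1, v1) -> 17. No state change.
Op 3: write(P1, v1, 170). refcount(pp1)=2>1 -> COPY to pp2. 3 ppages; refcounts: pp0:2 pp1:1 pp2:1
Op 4: fork(P0) -> P2. 3 ppages; refcounts: pp0:3 pp1:2 pp2:1
Op 5: write(P2, v1, 121). refcount(pp1)=2>1 -> COPY to pp3. 4 ppages; refcounts: pp0:3 pp1:1 pp2:1 pp3:1
Op 6: write(P2, v1, 197). refcount(pp3)=1 -> write in place. 4 ppages; refcounts: pp0:3 pp1:1 pp2:1 pp3:1
Op 7: fork(P2) -> P3. 4 ppages; refcounts: pp0:4 pp1:1 pp2:1 pp3:2
Op 8: write(P0, v1, 152). refcount(pp1)=1 -> write in place. 4 ppages; refcounts: pp0:4 pp1:1 pp2:1 pp3:2
P0: v0 -> pp0 = 24
P1: v0 -> pp0 = 24
P2: v0 -> pp0 = 24
P3: v0 -> pp0 = 24

Answer: 24 24 24 24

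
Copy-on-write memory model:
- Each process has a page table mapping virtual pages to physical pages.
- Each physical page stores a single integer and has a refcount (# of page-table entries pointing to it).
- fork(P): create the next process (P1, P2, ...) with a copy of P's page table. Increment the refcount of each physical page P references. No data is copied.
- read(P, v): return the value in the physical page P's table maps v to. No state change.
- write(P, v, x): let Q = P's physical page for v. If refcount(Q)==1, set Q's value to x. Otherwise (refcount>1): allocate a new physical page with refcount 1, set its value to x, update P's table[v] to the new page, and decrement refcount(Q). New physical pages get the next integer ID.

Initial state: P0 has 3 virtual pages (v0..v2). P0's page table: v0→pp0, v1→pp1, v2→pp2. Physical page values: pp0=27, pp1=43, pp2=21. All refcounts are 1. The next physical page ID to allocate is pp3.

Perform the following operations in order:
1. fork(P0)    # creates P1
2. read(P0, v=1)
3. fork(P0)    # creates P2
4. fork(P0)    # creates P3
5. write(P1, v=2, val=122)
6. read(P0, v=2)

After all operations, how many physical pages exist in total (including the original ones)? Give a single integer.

Op 1: fork(P0) -> P1. 3 ppages; refcounts: pp0:2 pp1:2 pp2:2
Op 2: read(P0, v1) -> 43. No state change.
Op 3: fork(P0) -> P2. 3 ppages; refcounts: pp0:3 pp1:3 pp2:3
Op 4: fork(P0) -> P3. 3 ppages; refcounts: pp0:4 pp1:4 pp2:4
Op 5: write(P1, v2, 122). refcount(pp2)=4>1 -> COPY to pp3. 4 ppages; refcounts: pp0:4 pp1:4 pp2:3 pp3:1
Op 6: read(P0, v2) -> 21. No state change.

Answer: 4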